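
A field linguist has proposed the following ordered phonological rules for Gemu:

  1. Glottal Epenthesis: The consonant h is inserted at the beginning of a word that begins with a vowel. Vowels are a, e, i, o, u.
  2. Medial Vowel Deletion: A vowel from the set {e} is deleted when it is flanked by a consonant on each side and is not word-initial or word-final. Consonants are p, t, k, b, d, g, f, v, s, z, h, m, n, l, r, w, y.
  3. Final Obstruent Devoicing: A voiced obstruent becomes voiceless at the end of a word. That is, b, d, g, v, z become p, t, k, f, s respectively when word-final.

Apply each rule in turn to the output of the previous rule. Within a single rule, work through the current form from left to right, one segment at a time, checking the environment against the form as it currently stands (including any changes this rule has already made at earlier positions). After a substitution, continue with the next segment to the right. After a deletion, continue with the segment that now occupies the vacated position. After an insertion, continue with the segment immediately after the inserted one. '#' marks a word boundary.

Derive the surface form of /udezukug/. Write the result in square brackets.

[hudzukuk]

1 Glottal Epenthesis: [udezukug] → [hudezukug]
2 Medial Vowel Deletion: [hudezukug] → [hudzukug]
3 Final Obstruent Devoicing: [hudzukug] → [hudzukuk]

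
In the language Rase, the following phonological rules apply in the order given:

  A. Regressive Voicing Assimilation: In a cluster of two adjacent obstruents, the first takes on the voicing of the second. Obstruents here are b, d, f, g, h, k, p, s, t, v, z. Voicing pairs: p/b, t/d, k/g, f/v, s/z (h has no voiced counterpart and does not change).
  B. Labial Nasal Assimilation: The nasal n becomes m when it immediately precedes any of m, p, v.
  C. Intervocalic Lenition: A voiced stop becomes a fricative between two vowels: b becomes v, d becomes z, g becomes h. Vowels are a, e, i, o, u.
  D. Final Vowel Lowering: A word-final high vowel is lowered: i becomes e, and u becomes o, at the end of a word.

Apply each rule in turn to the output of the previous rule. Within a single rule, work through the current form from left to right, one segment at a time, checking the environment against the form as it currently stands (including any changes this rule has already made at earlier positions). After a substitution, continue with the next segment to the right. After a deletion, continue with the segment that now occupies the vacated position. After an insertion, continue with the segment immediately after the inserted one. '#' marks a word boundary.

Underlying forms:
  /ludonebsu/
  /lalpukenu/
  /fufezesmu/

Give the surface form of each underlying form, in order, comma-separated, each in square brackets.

[luzonepso], [lalpukeno], [fufezesmo]

/ludonebsu/:
  A Regressive Voicing Assimilation: [ludonebsu] → [ludonepsu]
  B Labial Nasal Assimilation: no change — [ludonepsu]
  C Intervocalic Lenition: [ludonepsu] → [luzonepsu]
  D Final Vowel Lowering: [luzonepsu] → [luzonepso]
/lalpukenu/:
  A Regressive Voicing Assimilation: no change — [lalpukenu]
  B Labial Nasal Assimilation: no change — [lalpukenu]
  C Intervocalic Lenition: no change — [lalpukenu]
  D Final Vowel Lowering: [lalpukenu] → [lalpukeno]
/fufezesmu/:
  A Regressive Voicing Assimilation: no change — [fufezesmu]
  B Labial Nasal Assimilation: no change — [fufezesmu]
  C Intervocalic Lenition: no change — [fufezesmu]
  D Final Vowel Lowering: [fufezesmu] → [fufezesmo]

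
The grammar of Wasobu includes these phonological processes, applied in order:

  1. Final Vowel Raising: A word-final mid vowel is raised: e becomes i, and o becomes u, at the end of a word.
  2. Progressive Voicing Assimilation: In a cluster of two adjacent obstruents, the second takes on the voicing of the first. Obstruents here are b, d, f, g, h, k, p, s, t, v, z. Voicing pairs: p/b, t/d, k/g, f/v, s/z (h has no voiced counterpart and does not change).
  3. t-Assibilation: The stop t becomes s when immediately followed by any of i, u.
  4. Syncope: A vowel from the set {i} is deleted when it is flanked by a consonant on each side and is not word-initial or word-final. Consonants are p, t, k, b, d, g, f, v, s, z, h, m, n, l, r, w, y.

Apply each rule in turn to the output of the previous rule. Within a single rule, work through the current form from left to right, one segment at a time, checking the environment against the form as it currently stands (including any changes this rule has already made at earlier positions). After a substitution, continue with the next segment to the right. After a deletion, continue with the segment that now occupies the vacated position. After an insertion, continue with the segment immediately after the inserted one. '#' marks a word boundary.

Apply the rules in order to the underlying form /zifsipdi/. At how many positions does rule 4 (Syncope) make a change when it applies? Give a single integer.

1 Final Vowel Raising: no change — [zifsipdi]
2 Progressive Voicing Assimilation: [zifsipdi] → [zifsipti]
3 t-Assibilation: [zifsipti] → [zifsipsi]
4 Syncope: [zifsipsi] → [zfspsi]
Rule 4 changed 2 position(s).

2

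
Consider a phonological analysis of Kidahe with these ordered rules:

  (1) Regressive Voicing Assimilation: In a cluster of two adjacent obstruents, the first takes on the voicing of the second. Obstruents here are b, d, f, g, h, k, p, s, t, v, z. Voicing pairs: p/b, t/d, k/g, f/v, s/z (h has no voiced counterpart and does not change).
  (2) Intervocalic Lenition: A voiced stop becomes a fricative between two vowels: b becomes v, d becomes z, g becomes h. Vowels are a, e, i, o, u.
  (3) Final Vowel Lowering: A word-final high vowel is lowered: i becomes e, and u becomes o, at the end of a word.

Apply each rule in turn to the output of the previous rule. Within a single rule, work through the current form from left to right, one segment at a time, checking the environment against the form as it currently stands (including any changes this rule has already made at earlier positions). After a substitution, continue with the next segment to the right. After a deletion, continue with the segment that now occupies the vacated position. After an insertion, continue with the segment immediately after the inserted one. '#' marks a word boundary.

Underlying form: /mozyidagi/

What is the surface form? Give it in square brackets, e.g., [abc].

[mozyizahe]

(1) Regressive Voicing Assimilation: no change — [mozyidagi]
(2) Intervocalic Lenition: [mozyidagi] → [mozyizahi]
(3) Final Vowel Lowering: [mozyizahi] → [mozyizahe]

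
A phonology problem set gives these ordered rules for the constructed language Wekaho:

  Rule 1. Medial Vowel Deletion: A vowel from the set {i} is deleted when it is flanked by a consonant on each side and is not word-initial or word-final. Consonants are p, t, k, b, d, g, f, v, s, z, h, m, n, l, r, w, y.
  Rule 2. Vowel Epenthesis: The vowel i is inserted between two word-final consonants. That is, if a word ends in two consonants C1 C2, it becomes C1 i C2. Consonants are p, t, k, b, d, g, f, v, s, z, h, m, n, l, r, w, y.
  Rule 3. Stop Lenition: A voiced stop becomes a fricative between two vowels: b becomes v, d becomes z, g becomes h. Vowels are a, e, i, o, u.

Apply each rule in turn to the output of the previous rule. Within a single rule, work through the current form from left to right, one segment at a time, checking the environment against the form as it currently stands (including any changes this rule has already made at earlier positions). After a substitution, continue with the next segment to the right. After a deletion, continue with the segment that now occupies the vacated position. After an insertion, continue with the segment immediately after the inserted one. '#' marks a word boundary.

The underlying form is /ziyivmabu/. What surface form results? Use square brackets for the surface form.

[zyvmavu]

Rule 1 Medial Vowel Deletion: [ziyivmabu] → [zyvmabu]
Rule 2 Vowel Epenthesis: no change — [zyvmabu]
Rule 3 Stop Lenition: [zyvmabu] → [zyvmavu]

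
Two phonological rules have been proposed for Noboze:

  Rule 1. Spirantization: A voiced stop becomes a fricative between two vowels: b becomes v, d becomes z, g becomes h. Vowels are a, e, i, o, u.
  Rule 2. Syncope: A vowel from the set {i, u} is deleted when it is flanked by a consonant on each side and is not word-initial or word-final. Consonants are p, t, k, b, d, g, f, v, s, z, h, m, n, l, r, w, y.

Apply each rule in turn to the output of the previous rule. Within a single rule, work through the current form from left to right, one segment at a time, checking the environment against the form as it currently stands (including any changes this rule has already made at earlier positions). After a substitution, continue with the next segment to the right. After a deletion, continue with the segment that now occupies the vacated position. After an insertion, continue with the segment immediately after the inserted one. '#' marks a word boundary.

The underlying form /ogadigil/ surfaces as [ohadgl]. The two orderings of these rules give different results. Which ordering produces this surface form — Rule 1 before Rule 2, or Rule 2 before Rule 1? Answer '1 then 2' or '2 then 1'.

Order 1 then 2:
  1 Spirantization: [ogadigil] → [ohazihil]
  2 Syncope: [ohazihil] → [ohazhl]
  result: [ohazhl]
Order 2 then 1:
  2 Syncope: [ogadigil] → [ogadgl]
  1 Spirantization: [ogadgl] → [ohadgl]
  result: [ohadgl]

2 then 1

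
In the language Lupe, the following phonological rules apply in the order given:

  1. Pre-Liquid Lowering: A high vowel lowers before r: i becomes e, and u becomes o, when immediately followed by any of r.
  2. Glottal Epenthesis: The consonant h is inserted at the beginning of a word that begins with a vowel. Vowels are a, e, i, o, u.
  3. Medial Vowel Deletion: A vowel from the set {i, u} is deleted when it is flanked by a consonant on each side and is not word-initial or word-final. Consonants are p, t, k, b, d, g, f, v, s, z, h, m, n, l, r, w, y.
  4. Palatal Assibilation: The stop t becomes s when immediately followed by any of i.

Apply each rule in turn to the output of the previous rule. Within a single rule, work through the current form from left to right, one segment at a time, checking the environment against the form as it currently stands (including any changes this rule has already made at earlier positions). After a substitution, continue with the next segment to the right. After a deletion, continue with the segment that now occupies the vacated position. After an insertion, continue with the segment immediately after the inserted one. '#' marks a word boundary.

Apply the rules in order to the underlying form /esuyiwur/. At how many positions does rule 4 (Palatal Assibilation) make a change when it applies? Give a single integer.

1 Pre-Liquid Lowering: [esuyiwur] → [esuyiwor]
2 Glottal Epenthesis: [esuyiwor] → [hesuyiwor]
3 Medial Vowel Deletion: [hesuyiwor] → [hesywor]
4 Palatal Assibilation: no change — [hesywor]
Rule 4 changed 0 position(s).

0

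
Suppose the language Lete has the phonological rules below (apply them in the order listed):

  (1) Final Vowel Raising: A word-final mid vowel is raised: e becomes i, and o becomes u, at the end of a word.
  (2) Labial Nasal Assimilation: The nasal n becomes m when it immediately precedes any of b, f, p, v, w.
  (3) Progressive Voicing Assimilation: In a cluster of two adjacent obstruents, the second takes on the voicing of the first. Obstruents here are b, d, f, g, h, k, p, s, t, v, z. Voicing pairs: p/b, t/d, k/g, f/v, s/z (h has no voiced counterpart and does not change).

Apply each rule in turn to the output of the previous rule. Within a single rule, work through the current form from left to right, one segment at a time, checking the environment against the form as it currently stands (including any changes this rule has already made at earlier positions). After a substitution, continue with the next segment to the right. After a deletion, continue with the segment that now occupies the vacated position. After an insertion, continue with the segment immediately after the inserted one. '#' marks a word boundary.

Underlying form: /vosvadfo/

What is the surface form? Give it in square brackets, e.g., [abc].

[vosfadvu]

(1) Final Vowel Raising: [vosvadfo] → [vosvadfu]
(2) Labial Nasal Assimilation: no change — [vosvadfu]
(3) Progressive Voicing Assimilation: [vosvadfu] → [vosfadvu]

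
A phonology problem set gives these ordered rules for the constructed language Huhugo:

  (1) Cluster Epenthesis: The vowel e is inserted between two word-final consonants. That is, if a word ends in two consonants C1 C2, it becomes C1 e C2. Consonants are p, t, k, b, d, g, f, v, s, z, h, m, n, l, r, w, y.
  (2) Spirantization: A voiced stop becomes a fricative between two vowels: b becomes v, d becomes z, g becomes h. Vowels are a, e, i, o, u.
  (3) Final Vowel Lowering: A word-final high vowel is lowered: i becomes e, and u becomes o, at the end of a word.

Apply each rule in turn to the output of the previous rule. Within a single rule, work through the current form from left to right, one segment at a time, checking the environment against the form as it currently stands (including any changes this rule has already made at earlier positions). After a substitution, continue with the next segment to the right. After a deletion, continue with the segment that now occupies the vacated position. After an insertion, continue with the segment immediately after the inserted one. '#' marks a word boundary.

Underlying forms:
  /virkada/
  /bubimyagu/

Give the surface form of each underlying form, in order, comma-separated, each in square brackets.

/virkada/:
  (1) Cluster Epenthesis: no change — [virkada]
  (2) Spirantization: [virkada] → [virkaza]
  (3) Final Vowel Lowering: no change — [virkaza]
/bubimyagu/:
  (1) Cluster Epenthesis: no change — [bubimyagu]
  (2) Spirantization: [bubimyagu] → [buvimyahu]
  (3) Final Vowel Lowering: [buvimyahu] → [buvimyaho]

[virkaza], [buvimyaho]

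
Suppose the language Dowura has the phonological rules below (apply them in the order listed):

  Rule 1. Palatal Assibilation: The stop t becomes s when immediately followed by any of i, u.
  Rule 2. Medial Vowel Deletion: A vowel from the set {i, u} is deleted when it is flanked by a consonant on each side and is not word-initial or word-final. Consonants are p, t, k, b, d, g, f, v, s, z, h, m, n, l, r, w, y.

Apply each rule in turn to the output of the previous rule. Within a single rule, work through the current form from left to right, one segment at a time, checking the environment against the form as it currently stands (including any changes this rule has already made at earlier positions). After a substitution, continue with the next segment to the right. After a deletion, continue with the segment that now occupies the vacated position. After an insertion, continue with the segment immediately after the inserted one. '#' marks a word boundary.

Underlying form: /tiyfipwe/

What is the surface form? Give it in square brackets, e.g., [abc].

Rule 1 Palatal Assibilation: [tiyfipwe] → [siyfipwe]
Rule 2 Medial Vowel Deletion: [siyfipwe] → [syfpwe]

[syfpwe]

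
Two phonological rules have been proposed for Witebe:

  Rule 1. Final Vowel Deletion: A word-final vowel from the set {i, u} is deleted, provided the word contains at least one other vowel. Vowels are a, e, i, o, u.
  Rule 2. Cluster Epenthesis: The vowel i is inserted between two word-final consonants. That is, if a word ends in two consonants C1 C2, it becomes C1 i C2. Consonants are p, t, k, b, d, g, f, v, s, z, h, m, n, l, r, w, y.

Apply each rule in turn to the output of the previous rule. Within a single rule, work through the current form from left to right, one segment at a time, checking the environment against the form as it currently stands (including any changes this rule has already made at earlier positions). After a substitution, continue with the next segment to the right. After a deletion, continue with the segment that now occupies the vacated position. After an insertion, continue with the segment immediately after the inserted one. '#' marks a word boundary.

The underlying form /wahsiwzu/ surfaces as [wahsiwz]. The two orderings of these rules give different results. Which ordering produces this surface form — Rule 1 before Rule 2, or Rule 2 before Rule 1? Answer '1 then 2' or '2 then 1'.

Order 1 then 2:
  1 Final Vowel Deletion: [wahsiwzu] → [wahsiwz]
  2 Cluster Epenthesis: [wahsiwz] → [wahsiwiz]
  result: [wahsiwiz]
Order 2 then 1:
  2 Cluster Epenthesis: no change — [wahsiwzu]
  1 Final Vowel Deletion: [wahsiwzu] → [wahsiwz]
  result: [wahsiwz]

2 then 1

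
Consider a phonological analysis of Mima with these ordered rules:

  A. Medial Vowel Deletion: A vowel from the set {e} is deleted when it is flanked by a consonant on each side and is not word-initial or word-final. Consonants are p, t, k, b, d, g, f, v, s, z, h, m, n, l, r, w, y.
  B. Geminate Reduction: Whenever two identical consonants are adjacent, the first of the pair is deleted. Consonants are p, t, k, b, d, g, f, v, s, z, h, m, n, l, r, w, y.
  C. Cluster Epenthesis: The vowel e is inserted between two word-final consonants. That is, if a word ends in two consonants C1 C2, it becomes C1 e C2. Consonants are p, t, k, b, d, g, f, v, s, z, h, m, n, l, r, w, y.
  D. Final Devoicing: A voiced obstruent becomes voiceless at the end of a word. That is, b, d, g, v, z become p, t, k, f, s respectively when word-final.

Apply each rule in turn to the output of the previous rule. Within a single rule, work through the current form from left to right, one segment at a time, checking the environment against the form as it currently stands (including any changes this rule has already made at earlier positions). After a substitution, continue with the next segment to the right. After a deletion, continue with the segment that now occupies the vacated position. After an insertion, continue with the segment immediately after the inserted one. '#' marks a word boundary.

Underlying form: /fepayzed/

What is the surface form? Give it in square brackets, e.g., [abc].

[fpayzet]

A Medial Vowel Deletion: [fepayzed] → [fpayzd]
B Geminate Reduction: no change — [fpayzd]
C Cluster Epenthesis: [fpayzd] → [fpayzed]
D Final Devoicing: [fpayzed] → [fpayzet]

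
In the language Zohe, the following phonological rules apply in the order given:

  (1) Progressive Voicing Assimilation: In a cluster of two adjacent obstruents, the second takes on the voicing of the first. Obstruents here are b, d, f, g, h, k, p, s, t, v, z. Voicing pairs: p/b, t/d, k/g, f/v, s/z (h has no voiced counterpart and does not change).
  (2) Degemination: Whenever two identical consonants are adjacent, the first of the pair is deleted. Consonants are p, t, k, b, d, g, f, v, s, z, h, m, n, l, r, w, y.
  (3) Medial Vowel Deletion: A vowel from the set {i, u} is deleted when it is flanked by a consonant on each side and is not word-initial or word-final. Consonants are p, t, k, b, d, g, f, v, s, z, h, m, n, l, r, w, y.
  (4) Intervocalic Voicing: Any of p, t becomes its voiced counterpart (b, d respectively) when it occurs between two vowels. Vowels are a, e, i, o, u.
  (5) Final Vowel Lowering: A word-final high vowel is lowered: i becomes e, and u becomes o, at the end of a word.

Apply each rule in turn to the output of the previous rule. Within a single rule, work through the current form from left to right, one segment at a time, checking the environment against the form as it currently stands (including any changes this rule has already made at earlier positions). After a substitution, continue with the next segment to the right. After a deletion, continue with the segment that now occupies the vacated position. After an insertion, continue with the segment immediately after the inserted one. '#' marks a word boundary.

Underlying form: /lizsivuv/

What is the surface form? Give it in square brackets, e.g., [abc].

[lzvv]

(1) Progressive Voicing Assimilation: [lizsivuv] → [lizzivuv]
(2) Degemination: [lizzivuv] → [lizivuv]
(3) Medial Vowel Deletion: [lizivuv] → [lzvv]
(4) Intervocalic Voicing: no change — [lzvv]
(5) Final Vowel Lowering: no change — [lzvv]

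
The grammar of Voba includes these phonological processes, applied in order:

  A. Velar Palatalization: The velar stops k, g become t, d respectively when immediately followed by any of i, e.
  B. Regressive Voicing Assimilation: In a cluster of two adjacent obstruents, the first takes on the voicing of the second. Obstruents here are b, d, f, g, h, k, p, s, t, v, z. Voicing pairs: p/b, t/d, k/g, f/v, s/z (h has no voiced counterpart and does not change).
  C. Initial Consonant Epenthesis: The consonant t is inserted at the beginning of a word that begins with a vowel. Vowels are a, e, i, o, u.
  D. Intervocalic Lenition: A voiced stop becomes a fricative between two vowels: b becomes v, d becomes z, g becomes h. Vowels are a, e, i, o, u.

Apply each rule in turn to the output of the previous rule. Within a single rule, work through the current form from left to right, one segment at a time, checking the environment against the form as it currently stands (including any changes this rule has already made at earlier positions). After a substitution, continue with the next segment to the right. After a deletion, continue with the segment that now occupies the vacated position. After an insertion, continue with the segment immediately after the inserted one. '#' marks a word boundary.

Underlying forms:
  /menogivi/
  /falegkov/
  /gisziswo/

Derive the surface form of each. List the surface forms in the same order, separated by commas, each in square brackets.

/menogivi/:
  A Velar Palatalization: [menogivi] → [menodivi]
  B Regressive Voicing Assimilation: no change — [menodivi]
  C Initial Consonant Epenthesis: no change — [menodivi]
  D Intervocalic Lenition: [menodivi] → [menozivi]
/falegkov/:
  A Velar Palatalization: no change — [falegkov]
  B Regressive Voicing Assimilation: [falegkov] → [falekkov]
  C Initial Consonant Epenthesis: no change — [falekkov]
  D Intervocalic Lenition: no change — [falekkov]
/gisziswo/:
  A Velar Palatalization: [gisziswo] → [disziswo]
  B Regressive Voicing Assimilation: [disziswo] → [dizziswo]
  C Initial Consonant Epenthesis: no change — [dizziswo]
  D Intervocalic Lenition: no change — [dizziswo]

[menozivi], [falekkov], [dizziswo]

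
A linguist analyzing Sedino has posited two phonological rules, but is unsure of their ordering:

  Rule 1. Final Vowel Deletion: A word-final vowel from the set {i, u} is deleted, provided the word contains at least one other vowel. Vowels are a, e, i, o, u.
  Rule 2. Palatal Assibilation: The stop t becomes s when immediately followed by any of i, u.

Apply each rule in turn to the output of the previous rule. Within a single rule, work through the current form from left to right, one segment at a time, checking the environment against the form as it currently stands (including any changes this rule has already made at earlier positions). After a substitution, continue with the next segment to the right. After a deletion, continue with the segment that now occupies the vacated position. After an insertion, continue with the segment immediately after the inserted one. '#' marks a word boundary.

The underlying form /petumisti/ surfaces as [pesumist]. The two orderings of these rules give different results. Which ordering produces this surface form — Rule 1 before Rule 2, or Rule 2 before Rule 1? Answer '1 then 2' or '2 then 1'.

1 then 2

Order 1 then 2:
  1 Final Vowel Deletion: [petumisti] → [petumist]
  2 Palatal Assibilation: [petumist] → [pesumist]
  result: [pesumist]
Order 2 then 1:
  2 Palatal Assibilation: [petumisti] → [pesumissi]
  1 Final Vowel Deletion: [pesumissi] → [pesumiss]
  result: [pesumiss]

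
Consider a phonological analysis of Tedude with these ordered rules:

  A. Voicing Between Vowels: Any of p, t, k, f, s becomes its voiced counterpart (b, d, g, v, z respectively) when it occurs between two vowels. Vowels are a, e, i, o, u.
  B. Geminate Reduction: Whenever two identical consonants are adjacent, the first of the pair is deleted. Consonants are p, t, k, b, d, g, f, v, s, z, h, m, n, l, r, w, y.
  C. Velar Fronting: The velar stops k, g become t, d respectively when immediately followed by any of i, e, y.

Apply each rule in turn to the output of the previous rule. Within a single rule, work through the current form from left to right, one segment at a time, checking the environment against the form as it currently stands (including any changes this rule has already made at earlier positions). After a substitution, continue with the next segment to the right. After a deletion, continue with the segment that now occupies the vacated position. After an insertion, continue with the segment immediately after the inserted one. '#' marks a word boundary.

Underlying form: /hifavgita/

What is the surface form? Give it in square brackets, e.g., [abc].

A Voicing Between Vowels: [hifavgita] → [hivavgida]
B Geminate Reduction: no change — [hivavgida]
C Velar Fronting: [hivavgida] → [hivavdida]

[hivavdida]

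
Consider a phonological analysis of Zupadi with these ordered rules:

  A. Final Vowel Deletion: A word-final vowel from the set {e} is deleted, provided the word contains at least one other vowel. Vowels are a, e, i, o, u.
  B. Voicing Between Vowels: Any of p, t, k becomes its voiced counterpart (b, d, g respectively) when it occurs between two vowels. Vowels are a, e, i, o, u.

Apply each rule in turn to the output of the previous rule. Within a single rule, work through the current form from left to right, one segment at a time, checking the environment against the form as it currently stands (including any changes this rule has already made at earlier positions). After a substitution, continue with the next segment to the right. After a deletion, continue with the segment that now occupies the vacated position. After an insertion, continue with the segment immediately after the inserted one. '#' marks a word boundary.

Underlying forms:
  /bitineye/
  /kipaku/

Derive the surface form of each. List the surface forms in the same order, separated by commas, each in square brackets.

/bitineye/:
  A Final Vowel Deletion: [bitineye] → [bitiney]
  B Voicing Between Vowels: [bitiney] → [bidiney]
/kipaku/:
  A Final Vowel Deletion: no change — [kipaku]
  B Voicing Between Vowels: [kipaku] → [kibagu]

[bidiney], [kibagu]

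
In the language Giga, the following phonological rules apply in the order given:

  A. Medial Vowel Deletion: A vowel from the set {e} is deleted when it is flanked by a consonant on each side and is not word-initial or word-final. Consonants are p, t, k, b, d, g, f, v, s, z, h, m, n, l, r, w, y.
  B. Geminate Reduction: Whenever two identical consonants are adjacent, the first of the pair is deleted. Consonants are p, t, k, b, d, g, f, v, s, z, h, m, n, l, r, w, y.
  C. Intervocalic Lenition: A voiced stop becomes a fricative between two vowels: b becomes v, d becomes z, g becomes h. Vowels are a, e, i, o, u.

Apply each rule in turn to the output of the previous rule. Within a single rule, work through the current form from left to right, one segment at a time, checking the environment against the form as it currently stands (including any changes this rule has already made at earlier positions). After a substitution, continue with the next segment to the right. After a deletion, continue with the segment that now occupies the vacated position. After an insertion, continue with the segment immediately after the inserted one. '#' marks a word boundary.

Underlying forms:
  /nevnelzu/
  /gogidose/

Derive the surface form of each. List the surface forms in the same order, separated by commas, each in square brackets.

/nevnelzu/:
  A Medial Vowel Deletion: [nevnelzu] → [nvnlzu]
  B Geminate Reduction: no change — [nvnlzu]
  C Intervocalic Lenition: no change — [nvnlzu]
/gogidose/:
  A Medial Vowel Deletion: no change — [gogidose]
  B Geminate Reduction: no change — [gogidose]
  C Intervocalic Lenition: [gogidose] → [gohizose]

[nvnlzu], [gohizose]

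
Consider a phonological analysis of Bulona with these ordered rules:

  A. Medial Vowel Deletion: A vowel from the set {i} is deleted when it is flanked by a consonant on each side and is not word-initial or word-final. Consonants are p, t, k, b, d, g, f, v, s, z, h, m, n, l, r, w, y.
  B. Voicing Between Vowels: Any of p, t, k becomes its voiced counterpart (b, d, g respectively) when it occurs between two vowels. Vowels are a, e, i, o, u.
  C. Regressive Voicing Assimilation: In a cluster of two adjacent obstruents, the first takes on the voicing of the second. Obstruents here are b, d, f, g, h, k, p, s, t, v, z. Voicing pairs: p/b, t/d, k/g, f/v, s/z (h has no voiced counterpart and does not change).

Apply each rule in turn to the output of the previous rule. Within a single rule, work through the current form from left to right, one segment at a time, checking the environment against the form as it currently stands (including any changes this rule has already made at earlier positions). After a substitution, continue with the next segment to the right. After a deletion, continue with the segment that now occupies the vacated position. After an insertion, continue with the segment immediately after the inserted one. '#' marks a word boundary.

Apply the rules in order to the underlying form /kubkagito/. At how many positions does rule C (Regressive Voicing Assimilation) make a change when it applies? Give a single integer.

2

A Medial Vowel Deletion: [kubkagito] → [kubkagto]
B Voicing Between Vowels: no change — [kubkagto]
C Regressive Voicing Assimilation: [kubkagto] → [kupkakto]
Rule C changed 2 position(s).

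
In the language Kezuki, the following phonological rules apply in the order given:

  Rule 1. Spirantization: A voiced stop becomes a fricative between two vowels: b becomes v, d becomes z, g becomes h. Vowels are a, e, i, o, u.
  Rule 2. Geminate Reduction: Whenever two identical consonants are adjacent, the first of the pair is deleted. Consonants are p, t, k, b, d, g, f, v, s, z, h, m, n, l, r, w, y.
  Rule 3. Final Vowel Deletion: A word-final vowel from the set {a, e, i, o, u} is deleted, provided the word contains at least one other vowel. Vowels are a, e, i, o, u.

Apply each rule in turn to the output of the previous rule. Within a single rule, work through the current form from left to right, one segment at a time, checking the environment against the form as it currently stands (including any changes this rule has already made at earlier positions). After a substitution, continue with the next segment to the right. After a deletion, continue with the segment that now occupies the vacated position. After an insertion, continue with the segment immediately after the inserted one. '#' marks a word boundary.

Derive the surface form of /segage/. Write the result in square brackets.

[sehah]

Rule 1 Spirantization: [segage] → [sehahe]
Rule 2 Geminate Reduction: no change — [sehahe]
Rule 3 Final Vowel Deletion: [sehahe] → [sehah]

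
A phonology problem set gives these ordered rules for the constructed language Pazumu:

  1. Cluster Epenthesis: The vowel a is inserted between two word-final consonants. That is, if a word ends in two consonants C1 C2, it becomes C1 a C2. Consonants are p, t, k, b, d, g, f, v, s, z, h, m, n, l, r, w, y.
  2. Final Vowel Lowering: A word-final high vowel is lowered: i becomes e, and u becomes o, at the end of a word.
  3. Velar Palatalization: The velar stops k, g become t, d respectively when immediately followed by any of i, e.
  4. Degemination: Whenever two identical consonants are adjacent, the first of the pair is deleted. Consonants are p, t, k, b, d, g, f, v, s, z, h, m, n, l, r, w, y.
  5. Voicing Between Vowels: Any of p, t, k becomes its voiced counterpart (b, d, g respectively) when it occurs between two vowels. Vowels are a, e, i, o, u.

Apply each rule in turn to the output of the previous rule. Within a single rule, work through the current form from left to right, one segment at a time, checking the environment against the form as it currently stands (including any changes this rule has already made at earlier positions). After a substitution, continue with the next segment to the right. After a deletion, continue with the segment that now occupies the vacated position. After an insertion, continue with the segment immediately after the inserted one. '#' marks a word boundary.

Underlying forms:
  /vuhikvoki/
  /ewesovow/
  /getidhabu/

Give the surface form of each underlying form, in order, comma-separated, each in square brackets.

/vuhikvoki/:
  1 Cluster Epenthesis: no change — [vuhikvoki]
  2 Final Vowel Lowering: [vuhikvoki] → [vuhikvoke]
  3 Velar Palatalization: [vuhikvoke] → [vuhikvote]
  4 Degemination: no change — [vuhikvote]
  5 Voicing Between Vowels: [vuhikvote] → [vuhikvode]
/ewesovow/:
  1 Cluster Epenthesis: no change — [ewesovow]
  2 Final Vowel Lowering: no change — [ewesovow]
  3 Velar Palatalization: no change — [ewesovow]
  4 Degemination: no change — [ewesovow]
  5 Voicing Between Vowels: no change — [ewesovow]
/getidhabu/:
  1 Cluster Epenthesis: no change — [getidhabu]
  2 Final Vowel Lowering: [getidhabu] → [getidhabo]
  3 Velar Palatalization: [getidhabo] → [detidhabo]
  4 Degemination: no change — [detidhabo]
  5 Voicing Between Vowels: [detidhabo] → [dedidhabo]

[vuhikvode], [ewesovow], [dedidhabo]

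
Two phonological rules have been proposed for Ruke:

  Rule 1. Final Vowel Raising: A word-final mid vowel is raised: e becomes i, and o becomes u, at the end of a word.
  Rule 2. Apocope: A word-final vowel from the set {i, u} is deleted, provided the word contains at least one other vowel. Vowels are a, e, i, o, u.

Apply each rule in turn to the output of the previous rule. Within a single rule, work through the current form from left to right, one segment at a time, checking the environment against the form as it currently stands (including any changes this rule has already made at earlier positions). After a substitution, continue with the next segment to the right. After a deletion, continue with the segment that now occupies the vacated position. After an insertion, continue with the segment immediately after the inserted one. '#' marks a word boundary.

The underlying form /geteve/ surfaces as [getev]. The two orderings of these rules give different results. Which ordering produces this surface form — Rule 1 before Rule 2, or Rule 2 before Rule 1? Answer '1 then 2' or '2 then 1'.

Order 1 then 2:
  1 Final Vowel Raising: [geteve] → [getevi]
  2 Apocope: [getevi] → [getev]
  result: [getev]
Order 2 then 1:
  2 Apocope: no change — [geteve]
  1 Final Vowel Raising: [geteve] → [getevi]
  result: [getevi]

1 then 2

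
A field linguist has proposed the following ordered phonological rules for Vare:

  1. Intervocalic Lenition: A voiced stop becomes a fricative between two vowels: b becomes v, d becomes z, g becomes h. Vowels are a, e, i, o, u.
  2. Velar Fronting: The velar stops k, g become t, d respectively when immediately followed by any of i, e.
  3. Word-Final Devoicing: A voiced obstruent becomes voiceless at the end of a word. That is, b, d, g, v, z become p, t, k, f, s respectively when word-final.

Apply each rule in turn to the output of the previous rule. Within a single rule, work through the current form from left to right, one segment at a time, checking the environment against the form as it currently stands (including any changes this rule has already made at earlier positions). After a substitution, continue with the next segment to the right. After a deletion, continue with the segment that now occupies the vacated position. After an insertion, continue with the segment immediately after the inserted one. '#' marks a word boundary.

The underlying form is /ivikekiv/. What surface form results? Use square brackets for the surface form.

1 Intervocalic Lenition: no change — [ivikekiv]
2 Velar Fronting: [ivikekiv] → [ivitetiv]
3 Word-Final Devoicing: [ivitetiv] → [ivitetif]

[ivitetif]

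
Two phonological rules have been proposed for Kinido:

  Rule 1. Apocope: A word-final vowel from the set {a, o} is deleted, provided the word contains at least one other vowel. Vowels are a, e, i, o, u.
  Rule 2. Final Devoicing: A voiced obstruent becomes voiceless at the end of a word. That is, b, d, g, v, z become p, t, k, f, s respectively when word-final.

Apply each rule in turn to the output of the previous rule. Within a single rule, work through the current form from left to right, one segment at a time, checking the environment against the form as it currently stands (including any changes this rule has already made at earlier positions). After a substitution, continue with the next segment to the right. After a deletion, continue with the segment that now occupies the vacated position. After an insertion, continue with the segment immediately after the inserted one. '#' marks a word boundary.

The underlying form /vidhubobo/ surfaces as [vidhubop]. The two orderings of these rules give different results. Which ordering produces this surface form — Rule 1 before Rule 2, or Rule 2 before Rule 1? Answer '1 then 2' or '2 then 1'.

Order 1 then 2:
  1 Apocope: [vidhubobo] → [vidhubob]
  2 Final Devoicing: [vidhubob] → [vidhubop]
  result: [vidhubop]
Order 2 then 1:
  2 Final Devoicing: no change — [vidhubobo]
  1 Apocope: [vidhubobo] → [vidhubob]
  result: [vidhubob]

1 then 2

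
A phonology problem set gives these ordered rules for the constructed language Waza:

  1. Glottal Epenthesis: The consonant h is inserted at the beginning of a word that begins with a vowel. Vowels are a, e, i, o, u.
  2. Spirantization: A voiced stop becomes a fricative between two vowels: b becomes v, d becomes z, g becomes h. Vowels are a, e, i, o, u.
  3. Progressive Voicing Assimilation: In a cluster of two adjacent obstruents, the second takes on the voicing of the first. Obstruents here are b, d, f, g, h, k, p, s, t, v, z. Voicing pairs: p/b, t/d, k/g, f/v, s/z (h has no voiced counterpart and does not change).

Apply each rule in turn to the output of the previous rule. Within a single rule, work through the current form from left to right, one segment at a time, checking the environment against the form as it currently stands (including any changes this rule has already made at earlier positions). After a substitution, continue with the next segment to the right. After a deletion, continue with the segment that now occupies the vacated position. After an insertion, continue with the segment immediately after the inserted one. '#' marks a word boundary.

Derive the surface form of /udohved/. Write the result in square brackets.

[huzohfed]

1 Glottal Epenthesis: [udohved] → [hudohved]
2 Spirantization: [hudohved] → [huzohved]
3 Progressive Voicing Assimilation: [huzohved] → [huzohfed]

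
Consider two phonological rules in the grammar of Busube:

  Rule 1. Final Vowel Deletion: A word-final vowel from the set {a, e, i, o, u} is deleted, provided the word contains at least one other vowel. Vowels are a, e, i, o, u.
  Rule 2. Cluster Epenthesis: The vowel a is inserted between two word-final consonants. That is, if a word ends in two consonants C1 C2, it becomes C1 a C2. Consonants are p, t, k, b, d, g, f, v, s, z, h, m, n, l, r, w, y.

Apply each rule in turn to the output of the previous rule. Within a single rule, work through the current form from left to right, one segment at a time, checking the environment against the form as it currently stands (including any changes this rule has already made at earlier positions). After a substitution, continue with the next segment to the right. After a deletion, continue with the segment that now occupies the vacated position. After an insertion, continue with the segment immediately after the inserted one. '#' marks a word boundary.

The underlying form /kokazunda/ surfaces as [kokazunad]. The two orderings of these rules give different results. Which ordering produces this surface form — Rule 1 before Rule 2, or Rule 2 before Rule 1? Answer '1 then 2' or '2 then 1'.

Order 1 then 2:
  1 Final Vowel Deletion: [kokazunda] → [kokazund]
  2 Cluster Epenthesis: [kokazund] → [kokazunad]
  result: [kokazunad]
Order 2 then 1:
  2 Cluster Epenthesis: no change — [kokazunda]
  1 Final Vowel Deletion: [kokazunda] → [kokazund]
  result: [kokazund]

1 then 2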